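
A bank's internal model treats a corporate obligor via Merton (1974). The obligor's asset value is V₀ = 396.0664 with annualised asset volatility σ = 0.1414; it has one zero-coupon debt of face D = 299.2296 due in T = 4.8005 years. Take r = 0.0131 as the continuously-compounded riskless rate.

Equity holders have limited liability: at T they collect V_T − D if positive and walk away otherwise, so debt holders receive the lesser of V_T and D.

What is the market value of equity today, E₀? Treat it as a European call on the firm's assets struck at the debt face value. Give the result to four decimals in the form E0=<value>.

E0=122.0011

d₁ = [ln(V₀/D) + (r + σ²/2)T] / (σ√T)
   = [ln(396.0664/299.2296) + (0.0131 + 0.5·0.1414²)·4.8005] / (0.1414·√4.8005)
   = [0.280371 + 0.110877] / 0.309808 = 1.262872
d₂ = d₁ − σ√T = 1.262872 − 0.309808 = 0.953064
N(d₁) = 0.896682,  N(d₂) = 0.829721,  e^(−rT) = 0.939050
E₀ = V₀·N(d₁) − D·e^(−rT)·N(d₂)
   = 396.0664·0.896682 − 299.2296·0.939050·0.829721 = 122.001129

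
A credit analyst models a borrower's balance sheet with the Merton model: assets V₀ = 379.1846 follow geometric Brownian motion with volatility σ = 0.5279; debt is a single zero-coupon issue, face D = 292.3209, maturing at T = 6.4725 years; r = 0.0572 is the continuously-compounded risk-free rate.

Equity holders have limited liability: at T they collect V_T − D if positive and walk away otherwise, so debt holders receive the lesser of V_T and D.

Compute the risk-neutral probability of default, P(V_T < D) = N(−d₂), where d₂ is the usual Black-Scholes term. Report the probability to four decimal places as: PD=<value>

d₁ = [ln(V₀/D) + (r + σ²/2)T] / (σ√T)
   = [ln(379.1846/292.3209) + (0.0572 + 0.5·0.5279²)·6.4725] / (0.5279·√6.4725)
   = [0.260171 + 1.272100] / 1.343036 = 1.140901
d₂ = d₁ − σ√T = 1.140901 − 1.343036 = -0.202135
risk-neutral PD = N(−d₂) = N(0.202135) = 0.580095

PD=0.5801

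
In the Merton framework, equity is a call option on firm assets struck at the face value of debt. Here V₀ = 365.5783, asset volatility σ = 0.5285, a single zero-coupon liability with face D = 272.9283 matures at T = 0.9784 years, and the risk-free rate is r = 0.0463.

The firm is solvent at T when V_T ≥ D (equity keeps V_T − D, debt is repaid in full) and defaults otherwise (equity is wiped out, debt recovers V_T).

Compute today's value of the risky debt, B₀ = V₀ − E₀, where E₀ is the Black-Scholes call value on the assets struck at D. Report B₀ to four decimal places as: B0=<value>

B0=236.0514

d₁ = [ln(V₀/D) + (r + σ²/2)T] / (σ√T)
   = [ln(365.5783/272.9283) + (0.0463 + 0.5·0.5285²)·0.9784] / (0.5285·√0.9784)
   = [0.292271 + 0.181939] / 0.522761 = 0.907127
d₂ = d₁ − σ√T = 0.907127 − 0.522761 = 0.384366
N(d₁) = 0.817830,  N(d₂) = 0.649647,  e^(−rT) = 0.955711
E₀ = V₀·N(d₁) − D·e^(−rT)·N(d₂)
   = 365.5783·0.817830 − 272.9283·0.955711·0.649647 = 129.526862
B₀ = V₀ − E₀ = 365.5783 − 129.526862 = 236.051438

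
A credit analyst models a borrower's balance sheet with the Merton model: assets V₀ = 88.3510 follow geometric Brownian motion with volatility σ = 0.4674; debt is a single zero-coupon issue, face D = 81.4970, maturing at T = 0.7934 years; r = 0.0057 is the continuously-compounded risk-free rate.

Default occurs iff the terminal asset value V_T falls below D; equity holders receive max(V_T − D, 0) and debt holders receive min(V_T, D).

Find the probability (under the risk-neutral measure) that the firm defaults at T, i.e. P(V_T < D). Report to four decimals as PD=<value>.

d₁ = [ln(V₀/D) + (r + σ²/2)T] / (σ√T)
   = [ln(88.3510/81.4970) + (0.0057 + 0.5·0.4674²)·0.7934] / (0.4674·√0.7934)
   = [0.080751 + 0.091187] / 0.416327 = 0.412987
d₂ = d₁ − σ√T = 0.412987 − 0.416327 = -0.003340
risk-neutral PD = N(−d₂) = N(0.003340) = 0.501332

PD=0.5013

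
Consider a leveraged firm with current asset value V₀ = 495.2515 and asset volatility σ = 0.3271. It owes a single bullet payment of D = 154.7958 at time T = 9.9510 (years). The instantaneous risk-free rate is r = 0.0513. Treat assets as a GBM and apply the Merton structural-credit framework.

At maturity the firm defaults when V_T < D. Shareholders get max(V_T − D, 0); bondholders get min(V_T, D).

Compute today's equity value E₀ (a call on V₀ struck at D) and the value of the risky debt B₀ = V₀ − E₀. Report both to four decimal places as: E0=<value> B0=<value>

d₁ = [ln(V₀/D) + (r + σ²/2)T] / (σ√T)
   = [ln(495.2515/154.7958) + (0.0513 + 0.5·0.3271²)·9.9510] / (0.3271·√9.9510)
   = [1.162959 + 1.042837] / 1.031844 = 2.137723
d₂ = d₁ − σ√T = 2.137723 − 1.031844 = 1.105879
N(d₁) = 0.983730,  N(d₂) = 0.865611,  e^(−rT) = 0.600204
E₀ = V₀·N(d₁) − D·e^(−rT)·N(d₂)
   = 495.2515·0.983730 − 154.7958·0.600204·0.865611 = 406.770930
B₀ = V₀ − E₀ = 495.2515 − 406.770930 = 88.480570

E0=406.7709 B0=88.4806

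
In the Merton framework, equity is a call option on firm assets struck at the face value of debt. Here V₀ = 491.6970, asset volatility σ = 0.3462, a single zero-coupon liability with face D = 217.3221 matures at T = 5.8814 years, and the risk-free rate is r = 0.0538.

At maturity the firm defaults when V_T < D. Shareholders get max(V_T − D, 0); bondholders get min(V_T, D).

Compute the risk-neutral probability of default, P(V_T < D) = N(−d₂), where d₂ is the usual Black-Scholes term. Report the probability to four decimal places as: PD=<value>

d₁ = [ln(V₀/D) + (r + σ²/2)T] / (σ√T)
   = [ln(491.6970/217.3221) + (0.0538 + 0.5·0.3462²)·5.8814] / (0.3462·√5.8814)
   = [0.816482 + 0.668875] / 0.839590 = 1.769145
d₂ = d₁ − σ√T = 1.769145 − 0.839590 = 0.929555
risk-neutral PD = N(−d₂) = N(-0.929555) = 0.176301

PD=0.1763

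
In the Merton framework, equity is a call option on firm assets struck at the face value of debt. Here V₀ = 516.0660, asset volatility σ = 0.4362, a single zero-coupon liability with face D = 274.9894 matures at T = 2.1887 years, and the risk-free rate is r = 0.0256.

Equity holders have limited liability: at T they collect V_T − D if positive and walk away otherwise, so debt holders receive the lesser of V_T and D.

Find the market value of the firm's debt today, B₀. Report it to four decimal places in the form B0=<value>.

B0=243.1164

d₁ = [ln(V₀/D) + (r + σ²/2)T] / (σ√T)
   = [ln(516.0660/274.9894) + (0.0256 + 0.5·0.4362²)·2.1887] / (0.4362·√2.1887)
   = [0.629502 + 0.264253] / 0.645325 = 1.384968
d₂ = d₁ − σ√T = 1.384968 − 0.645325 = 0.739643
N(d₁) = 0.916969,  N(d₂) = 0.770242,  e^(−rT) = 0.945510
E₀ = V₀·N(d₁) − D·e^(−rT)·N(d₂)
   = 516.0660·0.916969 − 274.9894·0.945510·0.770242 = 272.949611
B₀ = V₀ − E₀ = 516.0660 − 272.949611 = 243.116389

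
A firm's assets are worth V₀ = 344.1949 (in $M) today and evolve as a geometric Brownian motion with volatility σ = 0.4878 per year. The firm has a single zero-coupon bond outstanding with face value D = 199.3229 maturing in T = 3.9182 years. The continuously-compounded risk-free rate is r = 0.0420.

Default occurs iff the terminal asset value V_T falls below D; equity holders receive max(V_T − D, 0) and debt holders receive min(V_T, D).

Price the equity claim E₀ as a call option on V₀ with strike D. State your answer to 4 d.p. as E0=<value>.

d₁ = [ln(V₀/D) + (r + σ²/2)T] / (σ√T)
   = [ln(344.1949/199.3229) + (0.0420 + 0.5·0.4878²)·3.9182] / (0.4878·√3.9182)
   = [0.546282 + 0.630730] / 0.965573 = 1.218978
d₂ = d₁ − σ√T = 1.218978 − 0.965573 = 0.253405
N(d₁) = 0.888574,  N(d₂) = 0.600022,  e^(−rT) = 0.848263
E₀ = V₀·N(d₁) − D·e^(−rT)·N(d₂)
   = 344.1949·0.888574 − 199.3229·0.848263·0.600022 = 204.391801

E0=204.3918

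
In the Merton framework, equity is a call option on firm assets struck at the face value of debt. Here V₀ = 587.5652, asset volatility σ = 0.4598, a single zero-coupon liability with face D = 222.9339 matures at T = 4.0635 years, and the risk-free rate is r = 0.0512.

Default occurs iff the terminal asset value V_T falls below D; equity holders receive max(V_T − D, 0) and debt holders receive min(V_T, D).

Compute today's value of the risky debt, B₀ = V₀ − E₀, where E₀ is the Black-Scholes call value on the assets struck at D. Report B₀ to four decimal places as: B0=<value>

d₁ = [ln(V₀/D) + (r + σ²/2)T] / (σ√T)
   = [ln(587.5652/222.9339) + (0.0512 + 0.5·0.4598²)·4.0635] / (0.4598·√4.0635)
   = [0.969112 + 0.637596] / 0.926871 = 1.733476
d₂ = d₁ − σ√T = 1.733476 − 0.926871 = 0.806605
N(d₁) = 0.958494,  N(d₂) = 0.790053,  e^(−rT) = 0.812165
E₀ = V₀·N(d₁) − D·e^(−rT)·N(d₂)
   = 587.5652·0.958494 − 222.9339·0.812165·0.790053 = 420.131596
B₀ = V₀ − E₀ = 587.5652 − 420.131596 = 167.433604

B0=167.4336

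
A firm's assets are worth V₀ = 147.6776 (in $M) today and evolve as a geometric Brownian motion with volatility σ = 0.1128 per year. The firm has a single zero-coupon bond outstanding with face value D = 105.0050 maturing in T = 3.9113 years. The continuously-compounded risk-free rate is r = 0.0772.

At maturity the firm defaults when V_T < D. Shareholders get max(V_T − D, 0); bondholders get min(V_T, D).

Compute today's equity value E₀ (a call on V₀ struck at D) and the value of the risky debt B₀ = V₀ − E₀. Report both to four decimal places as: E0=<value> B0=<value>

E0=70.0534 B0=77.6242

d₁ = [ln(V₀/D) + (r + σ²/2)T] / (σ√T)
   = [ln(147.6776/105.0050) + (0.0772 + 0.5·0.1128²)·3.9113] / (0.1128·√3.9113)
   = [0.341024 + 0.326836] / 0.223085 = 2.993748
d₂ = d₁ − σ√T = 2.993748 − 0.223085 = 2.770664
N(d₁) = 0.998622,  N(d₂) = 0.997203,  e^(−rT) = 0.739373
E₀ = V₀·N(d₁) − D·e^(−rT)·N(d₂)
   = 147.6776·0.998622 − 105.0050·0.739373·0.997203 = 70.053390
B₀ = V₀ − E₀ = 147.6776 − 70.053390 = 77.624210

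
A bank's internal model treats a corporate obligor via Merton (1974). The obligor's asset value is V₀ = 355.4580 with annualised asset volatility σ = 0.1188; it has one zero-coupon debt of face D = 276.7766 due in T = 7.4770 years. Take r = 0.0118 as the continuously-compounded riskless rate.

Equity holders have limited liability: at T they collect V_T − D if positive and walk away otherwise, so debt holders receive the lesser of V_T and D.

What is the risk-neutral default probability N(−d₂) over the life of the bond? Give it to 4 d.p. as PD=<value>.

d₁ = [ln(V₀/D) + (r + σ²/2)T] / (σ√T)
   = [ln(355.4580/276.7766) + (0.0118 + 0.5·0.1188²)·7.4770] / (0.1188·√7.4770)
   = [0.250196 + 0.140992] / 0.324848 = 1.204219
d₂ = d₁ − σ√T = 1.204219 − 0.324848 = 0.879371
risk-neutral PD = N(−d₂) = N(-0.879371) = 0.189600

PD=0.1896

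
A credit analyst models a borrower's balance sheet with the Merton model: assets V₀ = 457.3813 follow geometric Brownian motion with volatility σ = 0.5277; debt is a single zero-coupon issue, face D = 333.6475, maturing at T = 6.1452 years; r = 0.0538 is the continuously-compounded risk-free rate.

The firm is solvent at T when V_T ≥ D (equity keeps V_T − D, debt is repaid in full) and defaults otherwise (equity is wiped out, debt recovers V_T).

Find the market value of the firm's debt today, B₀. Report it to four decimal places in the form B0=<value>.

d₁ = [ln(V₀/D) + (r + σ²/2)T] / (σ√T)
   = [ln(457.3813/333.6475) + (0.0538 + 0.5·0.5277²)·6.1452] / (0.5277·√6.1452)
   = [0.315432 + 1.186230] / 1.308143 = 1.147935
d₂ = d₁ − σ√T = 1.147935 − 1.308143 = -0.160208
N(d₁) = 0.874502,  N(d₂) = 0.436359,  e^(−rT) = 0.718484
E₀ = V₀·N(d₁) − D·e^(−rT)·N(d₂)
   = 457.3813·0.874502 − 333.6475·0.718484·0.436359 = 295.376900
B₀ = V₀ − E₀ = 457.3813 − 295.376900 = 162.004400

B0=162.0044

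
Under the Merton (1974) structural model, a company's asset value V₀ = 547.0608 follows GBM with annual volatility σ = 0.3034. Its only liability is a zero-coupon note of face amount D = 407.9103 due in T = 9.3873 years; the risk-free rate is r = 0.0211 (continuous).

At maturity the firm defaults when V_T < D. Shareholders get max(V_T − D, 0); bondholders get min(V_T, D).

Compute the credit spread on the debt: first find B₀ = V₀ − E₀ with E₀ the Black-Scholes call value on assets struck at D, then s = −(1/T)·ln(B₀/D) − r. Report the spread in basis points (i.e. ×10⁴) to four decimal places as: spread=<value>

spread=254.5521

d₁ = [ln(V₀/D) + (r + σ²/2)T] / (σ√T)
   = [ln(547.0608/407.9103) + (0.0211 + 0.5·0.3034²)·9.3873] / (0.3034·√9.3873)
   = [0.293513 + 0.630130] / 0.929578 = 0.993615
d₂ = d₁ − σ√T = 0.993615 − 0.929578 = 0.064036
N(d₁) = 0.839795,  N(d₂) = 0.525529,  e^(−rT) = 0.820311
E₀ = V₀·N(d₁) − D·e^(−rT)·N(d₂)
   = 547.0608·0.839795 − 407.9103·0.820311·0.525529 = 283.569705
B₀ = V₀ − E₀ = 547.0608 − 283.569705 = 263.491095
spread = −(1/T)·ln(B₀/D) − r = −(1/9.3873)·ln(263.491095/407.9103) − 0.0211 = 0.02545521
in basis points: 0.02545521 × 10⁴ = 254.5521 bp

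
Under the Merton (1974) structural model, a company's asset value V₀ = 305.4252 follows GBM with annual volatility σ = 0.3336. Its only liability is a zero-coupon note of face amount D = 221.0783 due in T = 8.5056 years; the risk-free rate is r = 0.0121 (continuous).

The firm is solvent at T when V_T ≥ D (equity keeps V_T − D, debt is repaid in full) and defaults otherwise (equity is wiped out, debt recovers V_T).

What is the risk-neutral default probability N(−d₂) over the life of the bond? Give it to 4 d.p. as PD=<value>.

d₁ = [ln(V₀/D) + (r + σ²/2)T] / (σ√T)
   = [ln(305.4252/221.0783) + (0.0121 + 0.5·0.3336²)·8.5056] / (0.3336·√8.5056)
   = [0.323188 + 0.576207] / 0.972923 = 0.924426
d₂ = d₁ − σ√T = 0.924426 − 0.972923 = -0.048497
risk-neutral PD = N(−d₂) = N(0.048497) = 0.519340

PD=0.5193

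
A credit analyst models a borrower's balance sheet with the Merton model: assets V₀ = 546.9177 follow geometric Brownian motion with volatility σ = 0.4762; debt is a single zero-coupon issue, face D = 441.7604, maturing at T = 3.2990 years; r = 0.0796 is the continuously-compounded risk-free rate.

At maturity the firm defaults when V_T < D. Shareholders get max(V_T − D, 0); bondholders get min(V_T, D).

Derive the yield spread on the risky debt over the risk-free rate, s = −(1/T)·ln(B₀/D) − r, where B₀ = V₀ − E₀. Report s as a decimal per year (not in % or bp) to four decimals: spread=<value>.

spread=0.0642

d₁ = [ln(V₀/D) + (r + σ²/2)T] / (σ√T)
   = [ln(546.9177/441.7604) + (0.0796 + 0.5·0.4762²)·3.2990] / (0.4762·√3.2990)
   = [0.213531 + 0.636652] / 0.864929 = 0.982950
d₂ = d₁ − σ√T = 0.982950 − 0.864929 = 0.118021
N(d₁) = 0.837184,  N(d₂) = 0.546975,  e^(−rT) = 0.769049
E₀ = V₀·N(d₁) − D·e^(−rT)·N(d₂)
   = 546.9177·0.837184 − 441.7604·0.769049·0.546975 = 272.044129
B₀ = V₀ − E₀ = 546.9177 − 272.044129 = 274.873571
spread = −(1/T)·ln(B₀/D) − r = −(1/3.2990)·ln(274.873571/441.7604) − 0.0796 = 0.06421825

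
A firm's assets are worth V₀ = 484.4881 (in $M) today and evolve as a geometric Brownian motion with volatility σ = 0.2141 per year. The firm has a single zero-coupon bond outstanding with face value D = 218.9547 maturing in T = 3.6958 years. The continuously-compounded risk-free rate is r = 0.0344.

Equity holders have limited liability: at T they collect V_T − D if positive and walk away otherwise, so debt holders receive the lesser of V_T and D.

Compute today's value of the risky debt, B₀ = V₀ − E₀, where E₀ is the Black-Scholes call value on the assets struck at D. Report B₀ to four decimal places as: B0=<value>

B0=192.2734

d₁ = [ln(V₀/D) + (r + σ²/2)T] / (σ√T)
   = [ln(484.4881/218.9547) + (0.0344 + 0.5·0.2141²)·3.6958] / (0.2141·√3.6958)
   = [0.794228 + 0.211841] / 0.411596 = 2.444313
d₂ = d₁ − σ√T = 2.444313 − 0.411596 = 2.032718
N(d₁) = 0.992744,  N(d₂) = 0.978959,  e^(−rT) = 0.880614
E₀ = V₀·N(d₁) − D·e^(−rT)·N(d₂)
   = 484.4881·0.992744 − 218.9547·0.880614·0.978959 = 292.214734
B₀ = V₀ − E₀ = 484.4881 − 292.214734 = 192.273366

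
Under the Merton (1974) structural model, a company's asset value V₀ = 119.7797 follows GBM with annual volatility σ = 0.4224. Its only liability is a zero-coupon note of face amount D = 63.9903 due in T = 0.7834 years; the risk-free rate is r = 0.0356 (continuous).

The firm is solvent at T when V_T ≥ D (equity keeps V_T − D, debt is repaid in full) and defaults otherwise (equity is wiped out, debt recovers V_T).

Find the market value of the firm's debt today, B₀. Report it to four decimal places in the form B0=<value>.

d₁ = [ln(V₀/D) + (r + σ²/2)T] / (σ√T)
   = [ln(119.7797/63.9903) + (0.0356 + 0.5·0.4224²)·0.7834] / (0.4224·√0.7834)
   = [0.626923 + 0.097777] / 0.373866 = 1.938395
d₂ = d₁ − σ√T = 1.938395 − 0.373866 = 1.564529
N(d₁) = 0.973712,  N(d₂) = 0.941153,  e^(−rT) = 0.972496
E₀ = V₀·N(d₁) − D·e^(−rT)·N(d₂)
   = 119.7797·0.973712 − 63.9903·0.972496·0.941153 = 58.062707
B₀ = V₀ − E₀ = 119.7797 − 58.062707 = 61.716993

B0=61.7170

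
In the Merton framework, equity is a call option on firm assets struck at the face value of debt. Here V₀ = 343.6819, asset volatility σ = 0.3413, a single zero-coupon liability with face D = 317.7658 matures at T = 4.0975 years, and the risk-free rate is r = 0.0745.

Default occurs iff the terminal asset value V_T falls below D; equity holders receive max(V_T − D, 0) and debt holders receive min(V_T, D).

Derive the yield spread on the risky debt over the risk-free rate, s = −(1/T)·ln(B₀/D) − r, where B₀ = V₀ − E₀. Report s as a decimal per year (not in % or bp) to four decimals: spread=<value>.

spread=0.0388

d₁ = [ln(V₀/D) + (r + σ²/2)T] / (σ√T)
   = [ln(343.6819/317.7658) + (0.0745 + 0.5·0.3413²)·4.0975] / (0.3413·√4.0975)
   = [0.078402 + 0.543914] / 0.690869 = 0.900772
d₂ = d₁ − σ√T = 0.900772 − 0.690869 = 0.209903
N(d₁) = 0.816145,  N(d₂) = 0.583128,  e^(−rT) = 0.736929
E₀ = V₀·N(d₁) − D·e^(−rT)·N(d₂)
   = 343.6819·0.816145 − 317.7658·0.736929·0.583128 = 143.942710
B₀ = V₀ − E₀ = 343.6819 − 143.942710 = 199.739190
spread = −(1/T)·ln(B₀/D) − r = −(1/4.0975)·ln(199.739190/317.7658) − 0.0745 = 0.03881353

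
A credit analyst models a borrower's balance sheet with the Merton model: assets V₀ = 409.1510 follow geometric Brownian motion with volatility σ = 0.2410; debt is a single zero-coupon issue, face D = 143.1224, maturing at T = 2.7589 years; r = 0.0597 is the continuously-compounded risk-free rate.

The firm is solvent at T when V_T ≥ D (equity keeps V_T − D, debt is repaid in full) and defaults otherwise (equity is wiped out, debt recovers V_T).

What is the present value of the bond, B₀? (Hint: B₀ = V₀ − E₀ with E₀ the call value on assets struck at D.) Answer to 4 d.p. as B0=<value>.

d₁ = [ln(V₀/D) + (r + σ²/2)T] / (σ√T)
   = [ln(409.1510/143.1224) + (0.0597 + 0.5·0.2410²)·2.7589] / (0.2410·√2.7589)
   = [1.050384 + 0.244826] / 0.400299 = 3.235603
d₂ = d₁ − σ√T = 3.235603 − 0.400299 = 2.835304
N(d₁) = 0.999393,  N(d₂) = 0.997711,  e^(−rT) = 0.848143
E₀ = V₀·N(d₁) − D·e^(−rT)·N(d₂)
   = 409.1510·0.999393 − 143.1224·0.848143·0.997711 = 287.792320
B₀ = V₀ − E₀ = 409.1510 − 287.792320 = 121.358680

B0=121.3587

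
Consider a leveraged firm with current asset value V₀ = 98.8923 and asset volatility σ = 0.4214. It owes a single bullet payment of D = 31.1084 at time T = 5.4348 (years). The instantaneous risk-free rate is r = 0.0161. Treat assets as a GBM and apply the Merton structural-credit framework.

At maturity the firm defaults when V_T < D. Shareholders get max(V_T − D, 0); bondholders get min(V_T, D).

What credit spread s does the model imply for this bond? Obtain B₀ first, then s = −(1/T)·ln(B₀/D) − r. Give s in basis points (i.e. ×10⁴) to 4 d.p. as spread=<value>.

d₁ = [ln(V₀/D) + (r + σ²/2)T] / (σ√T)
   = [ln(98.8923/31.1084) + (0.0161 + 0.5·0.4214²)·5.4348] / (0.4214·√5.4348)
   = [1.156553 + 0.570051] / 0.982395 = 1.757545
d₂ = d₁ − σ√T = 1.757545 − 0.982395 = 0.775150
N(d₁) = 0.960588,  N(d₂) = 0.780874,  e^(−rT) = 0.916219
E₀ = V₀·N(d₁) − D·e^(−rT)·N(d₂)
   = 98.8923·0.960588 − 31.1084·0.916219·0.780874 = 72.738154
B₀ = V₀ − E₀ = 98.8923 − 72.738154 = 26.154146
spread = −(1/T)·ln(B₀/D) − r = −(1/5.4348)·ln(26.154146/31.1084) − 0.0161 = 0.01581840
in basis points: 0.01581840 × 10⁴ = 158.1840 bp

spread=158.1840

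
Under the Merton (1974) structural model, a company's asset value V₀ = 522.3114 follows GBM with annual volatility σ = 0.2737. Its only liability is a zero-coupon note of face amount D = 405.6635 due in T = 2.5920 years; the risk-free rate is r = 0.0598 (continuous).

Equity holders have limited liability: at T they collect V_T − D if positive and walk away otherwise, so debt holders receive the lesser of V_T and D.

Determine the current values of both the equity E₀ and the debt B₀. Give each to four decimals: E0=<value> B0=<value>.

d₁ = [ln(V₀/D) + (r + σ²/2)T] / (σ√T)
   = [ln(522.3114/405.6635) + (0.0598 + 0.5·0.2737²)·2.5920] / (0.2737·√2.5920)
   = [0.252740 + 0.252087] / 0.440648 = 1.145646
d₂ = d₁ − σ√T = 1.145646 − 0.440648 = 0.704997
N(d₁) = 0.874029,  N(d₂) = 0.759594,  e^(−rT) = 0.856414
E₀ = V₀·N(d₁) − D·e^(−rT)·N(d₂)
   = 522.3114·0.874029 − 405.6635·0.856414·0.759594 = 192.620390
B₀ = V₀ − E₀ = 522.3114 − 192.620390 = 329.691010

E0=192.6204 B0=329.6910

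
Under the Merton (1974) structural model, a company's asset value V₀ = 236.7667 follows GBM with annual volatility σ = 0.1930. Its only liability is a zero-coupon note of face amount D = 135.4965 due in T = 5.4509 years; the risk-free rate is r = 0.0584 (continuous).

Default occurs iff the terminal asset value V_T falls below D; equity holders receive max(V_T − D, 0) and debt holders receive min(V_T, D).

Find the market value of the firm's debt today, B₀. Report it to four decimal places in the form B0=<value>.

d₁ = [ln(V₀/D) + (r + σ²/2)T] / (σ√T)
   = [ln(236.7667/135.4965) + (0.0584 + 0.5·0.1930²)·5.4509] / (0.1930·√5.4509)
   = [0.558129 + 0.419853] / 0.450600 = 2.170399
d₂ = d₁ − σ√T = 2.170399 − 0.450600 = 1.719799
N(d₁) = 0.985012,  N(d₂) = 0.957265,  e^(−rT) = 0.727361
E₀ = V₀·N(d₁) − D·e^(−rT)·N(d₂)
   = 236.7667·0.985012 − 135.4965·0.727361·0.957265 = 138.874809
B₀ = V₀ − E₀ = 236.7667 − 138.874809 = 97.891891

B0=97.8919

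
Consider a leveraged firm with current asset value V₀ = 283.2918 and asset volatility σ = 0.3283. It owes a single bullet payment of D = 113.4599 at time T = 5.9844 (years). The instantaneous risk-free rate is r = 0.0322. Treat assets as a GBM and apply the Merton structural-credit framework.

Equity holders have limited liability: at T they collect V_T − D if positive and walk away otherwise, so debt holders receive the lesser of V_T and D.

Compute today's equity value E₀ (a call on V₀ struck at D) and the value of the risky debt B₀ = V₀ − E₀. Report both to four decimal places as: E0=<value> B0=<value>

E0=194.4592 B0=88.8326

d₁ = [ln(V₀/D) + (r + σ²/2)T] / (σ√T)
   = [ln(283.2918/113.4599) + (0.0322 + 0.5·0.3283²)·5.9844] / (0.3283·√5.9844)
   = [0.915028 + 0.515200] / 0.803121 = 1.780836
d₂ = d₁ − σ√T = 1.780836 − 0.803121 = 0.977715
N(d₁) = 0.962530,  N(d₂) = 0.835892,  e^(−rT) = 0.824731
E₀ = V₀·N(d₁) − D·e^(−rT)·N(d₂)
   = 283.2918·0.962530 − 113.4599·0.824731·0.835892 = 194.459242
B₀ = V₀ − E₀ = 283.2918 − 194.459242 = 88.832558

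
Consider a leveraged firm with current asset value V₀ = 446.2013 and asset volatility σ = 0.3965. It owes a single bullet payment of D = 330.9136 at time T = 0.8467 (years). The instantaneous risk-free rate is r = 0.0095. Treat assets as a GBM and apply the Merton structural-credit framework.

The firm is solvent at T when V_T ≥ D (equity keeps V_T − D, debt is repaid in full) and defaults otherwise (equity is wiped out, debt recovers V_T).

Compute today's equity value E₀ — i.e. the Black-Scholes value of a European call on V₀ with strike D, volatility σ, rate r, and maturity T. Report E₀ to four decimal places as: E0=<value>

d₁ = [ln(V₀/D) + (r + σ²/2)T] / (σ√T)
   = [ln(446.2013/330.9136) + (0.0095 + 0.5·0.3965²)·0.8467] / (0.3965·√0.8467)
   = [0.298913 + 0.074599] / 0.364845 = 1.023757
d₂ = d₁ − σ√T = 1.023757 − 0.364845 = 0.658913
N(d₁) = 0.847025,  N(d₂) = 0.745024,  e^(−rT) = 0.991989
E₀ = V₀·N(d₁) − D·e^(−rT)·N(d₂)
   = 446.2013·0.847025 − 330.9136·0.991989·0.745024 = 133.380192

E0=133.3802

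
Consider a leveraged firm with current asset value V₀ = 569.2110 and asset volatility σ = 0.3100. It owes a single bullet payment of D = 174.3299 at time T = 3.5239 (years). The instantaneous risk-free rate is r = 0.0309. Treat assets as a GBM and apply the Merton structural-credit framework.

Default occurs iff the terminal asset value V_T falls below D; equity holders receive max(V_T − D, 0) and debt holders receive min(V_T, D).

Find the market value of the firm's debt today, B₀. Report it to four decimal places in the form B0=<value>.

B0=155.5711

d₁ = [ln(V₀/D) + (r + σ²/2)T] / (σ√T)
   = [ln(569.2110/174.3299) + (0.0309 + 0.5·0.3100²)·3.5239] / (0.3100·√3.5239)
   = [1.183302 + 0.278212] / 0.581934 = 2.511478
d₂ = d₁ − σ√T = 2.511478 − 0.581934 = 1.929544
N(d₁) = 0.993989,  N(d₂) = 0.973168,  e^(−rT) = 0.896830
E₀ = V₀·N(d₁) − D·e^(−rT)·N(d₂)
   = 569.2110·0.993989 − 174.3299·0.896830·0.973168 = 413.639905
B₀ = V₀ − E₀ = 569.2110 − 413.639905 = 155.571095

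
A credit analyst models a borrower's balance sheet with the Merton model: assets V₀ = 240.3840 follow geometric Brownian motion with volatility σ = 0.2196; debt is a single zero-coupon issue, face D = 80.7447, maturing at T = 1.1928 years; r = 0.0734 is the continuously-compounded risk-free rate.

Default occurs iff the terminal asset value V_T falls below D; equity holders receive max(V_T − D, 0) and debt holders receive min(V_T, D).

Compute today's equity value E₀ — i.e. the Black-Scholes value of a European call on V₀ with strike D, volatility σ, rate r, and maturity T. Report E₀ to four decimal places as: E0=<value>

E0=166.4080

d₁ = [ln(V₀/D) + (r + σ²/2)T] / (σ√T)
   = [ln(240.3840/80.7447) + (0.0734 + 0.5·0.2196²)·1.1928] / (0.2196·√1.1928)
   = [1.090945 + 0.116312] / 0.239837 = 5.033660
d₂ = d₁ − σ√T = 5.033660 − 0.239837 = 4.793823
N(d₁) = 1.000000,  N(d₂) = 0.999999,  e^(−rT) = 0.916172
E₀ = V₀·N(d₁) − D·e^(−rT)·N(d₂)
   = 240.3840·1.000000 − 80.7447·0.916172·0.999999 = 166.407996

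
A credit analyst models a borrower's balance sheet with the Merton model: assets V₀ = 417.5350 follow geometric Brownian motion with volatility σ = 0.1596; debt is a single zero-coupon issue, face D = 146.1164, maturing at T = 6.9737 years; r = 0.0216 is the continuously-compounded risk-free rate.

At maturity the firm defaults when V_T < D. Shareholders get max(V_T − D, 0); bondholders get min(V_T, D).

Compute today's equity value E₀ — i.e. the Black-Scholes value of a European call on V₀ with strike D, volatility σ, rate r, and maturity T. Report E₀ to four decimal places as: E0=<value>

E0=291.9121

d₁ = [ln(V₀/D) + (r + σ²/2)T] / (σ√T)
   = [ln(417.5350/146.1164) + (0.0216 + 0.5·0.1596²)·6.9737] / (0.1596·√6.9737)
   = [1.049965 + 0.239450] / 0.421468 = 3.059342
d₂ = d₁ − σ√T = 3.059342 − 0.421468 = 2.637874
N(d₁) = 0.998891,  N(d₂) = 0.995829,  e^(−rT) = 0.860164
E₀ = V₀·N(d₁) − D·e^(−rT)·N(d₂)
   = 417.5350·0.998891 − 146.1164·0.860164·0.995829 = 291.912076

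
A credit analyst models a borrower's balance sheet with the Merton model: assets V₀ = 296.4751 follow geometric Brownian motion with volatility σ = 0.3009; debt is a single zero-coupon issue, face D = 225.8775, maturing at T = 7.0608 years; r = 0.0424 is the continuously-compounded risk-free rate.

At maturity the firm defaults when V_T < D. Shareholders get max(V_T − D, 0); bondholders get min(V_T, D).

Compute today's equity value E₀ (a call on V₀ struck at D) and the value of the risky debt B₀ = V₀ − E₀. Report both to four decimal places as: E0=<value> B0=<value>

d₁ = [ln(V₀/D) + (r + σ²/2)T] / (σ√T)
   = [ln(296.4751/225.8775) + (0.0424 + 0.5·0.3009²)·7.0608] / (0.3009·√7.0608)
   = [0.271970 + 0.619023] / 0.799556 = 1.114360
d₂ = d₁ − σ√T = 1.114360 − 0.799556 = 0.314803
N(d₁) = 0.867438,  N(d₂) = 0.623545,  e^(−rT) = 0.741279
E₀ = V₀·N(d₁) − D·e^(−rT)·N(d₂)
   = 296.4751·0.867438 − 225.8775·0.741279·0.623545 = 152.768411
B₀ = V₀ − E₀ = 296.4751 − 152.768411 = 143.706689

E0=152.7684 B0=143.7067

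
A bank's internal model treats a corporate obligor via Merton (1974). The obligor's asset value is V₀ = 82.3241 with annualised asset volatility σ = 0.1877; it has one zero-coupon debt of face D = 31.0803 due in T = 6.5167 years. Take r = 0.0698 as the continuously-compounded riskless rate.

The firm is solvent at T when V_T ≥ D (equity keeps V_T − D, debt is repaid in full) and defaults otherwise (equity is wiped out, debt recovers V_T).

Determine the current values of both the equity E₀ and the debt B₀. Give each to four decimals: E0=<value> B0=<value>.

d₁ = [ln(V₀/D) + (r + σ²/2)T] / (σ√T)
   = [ln(82.3241/31.0803) + (0.0698 + 0.5·0.1877²)·6.5167] / (0.1877·√6.5167)
   = [0.974090 + 0.569662] / 0.479157 = 3.221805
d₂ = d₁ − σ√T = 3.221805 − 0.479157 = 2.742647
N(d₁) = 0.999363,  N(d₂) = 0.996953,  e^(−rT) = 0.634533
E₀ = V₀·N(d₁) − D·e^(−rT)·N(d₂)
   = 82.3241·0.999363 − 31.0803·0.634533·0.996953 = 62.610280
B₀ = V₀ − E₀ = 82.3241 − 62.610280 = 19.713820

E0=62.6103 B0=19.7138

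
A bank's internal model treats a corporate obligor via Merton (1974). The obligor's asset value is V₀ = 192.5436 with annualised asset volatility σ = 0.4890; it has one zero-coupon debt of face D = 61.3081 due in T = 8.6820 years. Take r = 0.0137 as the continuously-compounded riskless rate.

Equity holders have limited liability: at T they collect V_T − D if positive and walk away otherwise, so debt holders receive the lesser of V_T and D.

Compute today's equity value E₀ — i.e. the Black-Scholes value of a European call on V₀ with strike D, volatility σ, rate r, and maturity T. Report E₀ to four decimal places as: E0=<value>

E0=151.3345

d₁ = [ln(V₀/D) + (r + σ²/2)T] / (σ√T)
   = [ln(192.5436/61.3081) + (0.0137 + 0.5·0.4890²)·8.6820] / (0.4890·√8.6820)
   = [1.144411 + 1.156968] / 1.440850 = 1.597237
d₂ = d₁ − σ√T = 1.597237 − 1.440850 = 0.156387
N(d₁) = 0.944894,  N(d₂) = 0.562136,  e^(−rT) = 0.887858
E₀ = V₀·N(d₁) − D·e^(−rT)·N(d₂)
   = 192.5436·0.944894 − 61.3081·0.887858·0.562136 = 151.334518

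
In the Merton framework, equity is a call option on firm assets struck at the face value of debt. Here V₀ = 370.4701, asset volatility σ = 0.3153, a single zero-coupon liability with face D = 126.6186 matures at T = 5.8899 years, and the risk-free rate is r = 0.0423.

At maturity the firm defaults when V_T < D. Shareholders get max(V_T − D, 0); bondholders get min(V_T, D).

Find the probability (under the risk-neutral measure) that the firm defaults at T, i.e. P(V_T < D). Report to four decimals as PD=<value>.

d₁ = [ln(V₀/D) + (r + σ²/2)T] / (σ√T)
   = [ln(370.4701/126.6186) + (0.0423 + 0.5·0.3153²)·5.8899] / (0.3153·√5.8899)
   = [1.073593 + 0.541912] / 0.765205 = 2.111206
d₂ = d₁ − σ√T = 2.111206 − 0.765205 = 1.346000
risk-neutral PD = N(−d₂) = N(-1.346000) = 0.089151

PD=0.0892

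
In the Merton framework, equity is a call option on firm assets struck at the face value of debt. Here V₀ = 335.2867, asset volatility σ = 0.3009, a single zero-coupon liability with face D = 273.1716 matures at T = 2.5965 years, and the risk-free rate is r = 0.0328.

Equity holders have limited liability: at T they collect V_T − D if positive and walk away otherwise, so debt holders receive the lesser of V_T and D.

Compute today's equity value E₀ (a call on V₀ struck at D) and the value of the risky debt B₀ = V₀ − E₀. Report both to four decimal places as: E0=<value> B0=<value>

E0=107.8319 B0=227.4548

d₁ = [ln(V₀/D) + (r + σ²/2)T] / (σ√T)
   = [ln(335.2867/273.1716) + (0.0328 + 0.5·0.3009²)·2.5965] / (0.3009·√2.5965)
   = [0.204886 + 0.202710] / 0.484860 = 0.840646
d₂ = d₁ − σ√T = 0.840646 − 0.484860 = 0.355786
N(d₁) = 0.799727,  N(d₂) = 0.639000,  e^(−rT) = 0.918361
E₀ = V₀·N(d₁) − D·e^(−rT)·N(d₂)
   = 335.2867·0.799727 − 273.1716·0.918361·0.639000 = 107.831939
B₀ = V₀ − E₀ = 335.2867 − 107.831939 = 227.454761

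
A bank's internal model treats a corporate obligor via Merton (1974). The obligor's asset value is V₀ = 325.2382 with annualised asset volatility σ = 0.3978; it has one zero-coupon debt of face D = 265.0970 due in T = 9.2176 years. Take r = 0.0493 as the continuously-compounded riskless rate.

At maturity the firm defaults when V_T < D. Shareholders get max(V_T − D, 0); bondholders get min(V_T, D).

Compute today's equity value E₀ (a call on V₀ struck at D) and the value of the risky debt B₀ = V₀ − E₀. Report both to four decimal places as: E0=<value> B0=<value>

d₁ = [ln(V₀/D) + (r + σ²/2)T] / (σ√T)
   = [ln(325.2382/265.0970) + (0.0493 + 0.5·0.3978²)·9.2176] / (0.3978·√9.2176)
   = [0.204462 + 1.183746] / 1.207741 = 1.149426
d₂ = d₁ − σ√T = 1.149426 − 1.207741 = -0.058315
N(d₁) = 0.874810,  N(d₂) = 0.476749,  e^(−rT) = 0.634811
E₀ = V₀·N(d₁) − D·e^(−rT)·N(d₂)
   = 325.2382·0.874810 − 265.0970·0.634811·0.476749 = 204.291136
B₀ = V₀ − E₀ = 325.2382 − 204.291136 = 120.947064

E0=204.2911 B0=120.9471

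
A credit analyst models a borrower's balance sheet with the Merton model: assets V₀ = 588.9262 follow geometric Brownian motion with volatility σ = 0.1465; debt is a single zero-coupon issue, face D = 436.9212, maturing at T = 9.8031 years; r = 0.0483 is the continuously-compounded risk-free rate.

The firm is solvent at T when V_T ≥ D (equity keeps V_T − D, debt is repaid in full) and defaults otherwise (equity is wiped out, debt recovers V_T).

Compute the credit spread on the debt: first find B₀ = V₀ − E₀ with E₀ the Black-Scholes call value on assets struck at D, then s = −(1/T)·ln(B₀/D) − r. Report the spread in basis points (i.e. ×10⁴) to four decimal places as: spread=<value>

spread=12.9410

d₁ = [ln(V₀/D) + (r + σ²/2)T] / (σ√T)
   = [ln(588.9262/436.9212) + (0.0483 + 0.5·0.1465²)·9.8031] / (0.1465·√9.8031)
   = [0.298548 + 0.578688] / 0.458690 = 1.912481
d₂ = d₁ − σ√T = 1.912481 − 0.458690 = 1.453791
N(d₁) = 0.972093,  N(d₂) = 0.926998,  e^(−rT) = 0.622825
E₀ = V₀·N(d₁) − D·e^(−rT)·N(d₂)
   = 588.9262·0.972093 − 436.9212·0.622825·0.926998 = 320.231183
B₀ = V₀ − E₀ = 588.9262 − 320.231183 = 268.695017
spread = −(1/T)·ln(B₀/D) − r = −(1/9.8031)·ln(268.695017/436.9212) − 0.0483 = 0.00129410
in basis points: 0.00129410 × 10⁴ = 12.9410 bp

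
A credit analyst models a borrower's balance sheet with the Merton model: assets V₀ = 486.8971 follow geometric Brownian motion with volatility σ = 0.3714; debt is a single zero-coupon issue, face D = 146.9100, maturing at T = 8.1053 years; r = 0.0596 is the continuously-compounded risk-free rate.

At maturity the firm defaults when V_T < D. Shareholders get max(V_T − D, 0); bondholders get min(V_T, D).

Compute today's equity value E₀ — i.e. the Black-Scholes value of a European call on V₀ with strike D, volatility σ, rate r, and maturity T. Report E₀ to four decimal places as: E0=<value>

E0=401.0400

d₁ = [ln(V₀/D) + (r + σ²/2)T] / (σ√T)
   = [ln(486.8971/146.9100) + (0.0596 + 0.5·0.3714²)·8.1053] / (0.3714·√8.1053)
   = [1.198233 + 1.042090] / 1.057369 = 2.118772
d₂ = d₁ − σ√T = 2.118772 − 1.057369 = 1.061403
N(d₁) = 0.982945,  N(d₂) = 0.855747,  e^(−rT) = 0.616883
E₀ = V₀·N(d₁) − D·e^(−rT)·N(d₂)
   = 486.8971·0.982945 − 146.9100·0.616883·0.855747 = 401.039993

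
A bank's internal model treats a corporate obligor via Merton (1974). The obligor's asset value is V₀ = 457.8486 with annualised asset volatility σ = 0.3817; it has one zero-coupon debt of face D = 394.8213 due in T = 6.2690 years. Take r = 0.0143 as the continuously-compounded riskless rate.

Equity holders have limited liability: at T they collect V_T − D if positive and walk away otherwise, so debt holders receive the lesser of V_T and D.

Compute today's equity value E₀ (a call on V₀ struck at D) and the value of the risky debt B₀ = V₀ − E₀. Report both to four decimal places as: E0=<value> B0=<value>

E0=203.0547 B0=254.7939

d₁ = [ln(V₀/D) + (r + σ²/2)T] / (σ√T)
   = [ln(457.8486/394.8213) + (0.0143 + 0.5·0.3817²)·6.2690] / (0.3817·√6.2690)
   = [0.148105 + 0.546327] / 0.955699 = 0.726622
d₂ = d₁ − σ√T = 0.726622 − 0.955699 = -0.229077
N(d₁) = 0.766271,  N(d₂) = 0.409405,  e^(−rT) = 0.914254
E₀ = V₀·N(d₁) − D·e^(−rT)·N(d₂)
   = 457.8486·0.766271 − 394.8213·0.914254·0.409405 = 203.054730
B₀ = V₀ − E₀ = 457.8486 − 203.054730 = 254.793870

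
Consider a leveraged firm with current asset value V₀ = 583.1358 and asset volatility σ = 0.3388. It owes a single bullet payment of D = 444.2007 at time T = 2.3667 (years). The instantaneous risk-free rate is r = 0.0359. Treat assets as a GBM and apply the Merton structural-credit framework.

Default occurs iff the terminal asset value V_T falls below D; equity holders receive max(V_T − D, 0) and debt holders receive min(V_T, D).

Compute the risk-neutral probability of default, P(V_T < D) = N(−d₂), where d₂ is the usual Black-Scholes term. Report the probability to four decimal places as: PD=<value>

PD=0.3356

d₁ = [ln(V₀/D) + (r + σ²/2)T] / (σ√T)
   = [ln(583.1358/444.2007) + (0.0359 + 0.5·0.3388²)·2.3667] / (0.3388·√2.3667)
   = [0.272144 + 0.220796] / 0.521213 = 0.945755
d₂ = d₁ − σ√T = 0.945755 − 0.521213 = 0.424542
risk-neutral PD = N(−d₂) = N(-0.424542) = 0.335585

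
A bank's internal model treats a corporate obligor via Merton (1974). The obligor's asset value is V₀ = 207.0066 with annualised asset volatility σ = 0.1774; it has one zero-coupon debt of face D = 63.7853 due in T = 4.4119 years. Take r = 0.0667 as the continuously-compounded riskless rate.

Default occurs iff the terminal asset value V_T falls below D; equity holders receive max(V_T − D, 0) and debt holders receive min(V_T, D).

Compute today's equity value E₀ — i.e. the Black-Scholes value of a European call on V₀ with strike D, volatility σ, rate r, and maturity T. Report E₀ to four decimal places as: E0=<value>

E0=159.4823

d₁ = [ln(V₀/D) + (r + σ²/2)T] / (σ√T)
   = [ln(207.0066/63.7853) + (0.0667 + 0.5·0.1774²)·4.4119] / (0.1774·√4.4119)
   = [1.177228 + 0.363697] / 0.372620 = 4.135375
d₂ = d₁ − σ√T = 4.135375 − 0.372620 = 3.762755
N(d₁) = 0.999982,  N(d₂) = 0.999916,  e^(−rT) = 0.745073
E₀ = V₀·N(d₁) − D·e^(−rT)·N(d₂)
   = 207.0066·0.999982 − 63.7853·0.745073·0.999916 = 159.482252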